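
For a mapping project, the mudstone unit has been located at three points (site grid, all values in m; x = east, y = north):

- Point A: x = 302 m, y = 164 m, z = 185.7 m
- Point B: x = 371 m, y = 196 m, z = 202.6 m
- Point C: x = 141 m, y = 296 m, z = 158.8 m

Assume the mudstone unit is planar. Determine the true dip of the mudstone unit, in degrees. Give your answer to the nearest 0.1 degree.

12.7°

Let the plane be z = a·x + b·y + c.
Point B−Point A: 69a + 32b = 16.9;  Point C−Point A: −161a + 132b = −26.9.
Solving gives a = 0.21680, b = 0.06065.
Gradient magnitude |∇z| = √(a² + b²) = √(0.04700 + 0.00368) = 0.22512.
True dip = arctan(0.22512) = 12.7°, dipping toward WSW (azimuth ≈ 254°).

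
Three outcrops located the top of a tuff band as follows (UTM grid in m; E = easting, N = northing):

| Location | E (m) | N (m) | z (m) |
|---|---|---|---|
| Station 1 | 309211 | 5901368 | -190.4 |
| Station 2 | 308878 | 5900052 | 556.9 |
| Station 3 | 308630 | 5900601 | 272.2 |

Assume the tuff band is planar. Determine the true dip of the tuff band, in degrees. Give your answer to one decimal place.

Let the plane be z = a·E + b·N + c.
Station 2−Station 1: −333a − 1316b = 747.3;  Station 3−Station 1: −581a − 767b = 462.6.
Solving gives a = −0.06992, b = −0.55016.
Gradient magnitude |∇z| = √(a² + b²) = √(0.00489 + 0.30268) = 0.55459.
True dip = arctan(0.55459) = 29.0°, dipping toward N (azimuth ≈ 007°).

29.0°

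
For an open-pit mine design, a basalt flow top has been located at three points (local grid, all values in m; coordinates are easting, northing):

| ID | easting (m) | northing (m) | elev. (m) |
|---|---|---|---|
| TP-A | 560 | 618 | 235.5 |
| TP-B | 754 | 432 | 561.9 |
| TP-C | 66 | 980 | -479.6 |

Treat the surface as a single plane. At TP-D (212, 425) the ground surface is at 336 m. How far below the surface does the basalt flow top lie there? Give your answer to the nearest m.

139 m

Two edge vectors: TP-A→TP-B = (194, -186, 326.4), TP-A→TP-C = (-494, 362, -715.1).
Normal n = (TP-A→TP-B) × (TP-A→TP-C) = (14851.8, -22512.2, -21656).
So ∂z/∂easting = −n_x/n_z = 0.68581 and ∂z/∂northing = −n_y/n_z = −1.03954.
Intercept c from TP-A: 235.5 − 384.05 + 642.43 = 493.88.
At (212, 425): z_contact = 145.4 − 441.8 + 493.88 = 197.5 m.
Depth below ground = 336 − 197.5 = 139 m.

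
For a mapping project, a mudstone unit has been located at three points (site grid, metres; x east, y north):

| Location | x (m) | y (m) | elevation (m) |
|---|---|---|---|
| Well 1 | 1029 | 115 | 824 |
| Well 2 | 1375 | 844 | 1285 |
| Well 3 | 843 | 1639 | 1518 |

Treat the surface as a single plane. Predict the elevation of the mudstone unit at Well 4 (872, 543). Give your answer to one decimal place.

987.8 m

Let the plane be z = a·x + b·y + c.
Well 2−Well 1: 346a + 729b = 461;  Well 3−Well 1: −186a + 1524b = 694.
Solving gives a = 0.296634, b = 0.491584.
Then c = 824 − a·1029 − b·115 = 462.23.
At (872, 543): z = 258.7 + 266.9 + 462.23 = 987.8 m.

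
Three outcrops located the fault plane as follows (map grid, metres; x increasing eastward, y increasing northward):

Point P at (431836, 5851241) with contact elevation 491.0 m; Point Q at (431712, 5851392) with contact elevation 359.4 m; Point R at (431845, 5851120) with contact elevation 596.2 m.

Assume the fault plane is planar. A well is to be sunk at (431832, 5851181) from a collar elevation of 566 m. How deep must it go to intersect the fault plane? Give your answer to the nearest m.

23 m

Let the plane be z = a·x + b·y + c.
Point Q−Point P: −124a + 151b = −131.6;  Point R−Point P: 9a − 121b = 105.2.
Solving gives a = 0.00281422, b = −0.86921217.
Then c = 491 − a·431836 − b·5851241 = 5085245.58.
At (431832, 5851181): z_contact = 1215.3 − 5085917.7 + 5085245.58 = 543.1 m.
Depth below ground = 566 − 543.1 = 23 m.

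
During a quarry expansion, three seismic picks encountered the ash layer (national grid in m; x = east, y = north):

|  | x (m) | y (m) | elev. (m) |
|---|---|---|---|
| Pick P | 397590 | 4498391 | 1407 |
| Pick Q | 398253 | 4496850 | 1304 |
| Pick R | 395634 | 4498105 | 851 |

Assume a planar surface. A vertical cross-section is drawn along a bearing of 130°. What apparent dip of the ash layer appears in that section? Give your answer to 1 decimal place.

4.8°

Two edge vectors: Pick P→Pick Q = (663, -1541, -103), Pick P→Pick R = (-1956, -286, -556).
Normal n = (Pick P→Pick Q) × (Pick P→Pick R) = (827338, 570096, -3203814).
So ∂z/∂x = −n_x/n_z = 0.25824 and ∂z/∂y = −n_y/n_z = 0.17794.
Unit vector along 130° is (sin 130°, cos 130°) = (0.7660, -0.6428).
Slope in that direction = a·(0.7660) + b·(-0.6428) = 0.08344.
Apparent dip = arctan|0.08344| = 4.8° (true dip is 17.4°, so apparent ≤ true as expected).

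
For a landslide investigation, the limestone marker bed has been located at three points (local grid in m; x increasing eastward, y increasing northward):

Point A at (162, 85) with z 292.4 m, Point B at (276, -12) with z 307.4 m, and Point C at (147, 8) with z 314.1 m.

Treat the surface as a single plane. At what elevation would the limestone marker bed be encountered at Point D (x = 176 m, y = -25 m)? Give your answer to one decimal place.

320.1 m

Let the plane be z = a·x + b·y + c.
Point B−Point A: 114a − 97b = 15;  Point C−Point A: −15a − 77b = 21.7.
Solving gives a = −0.09283, b = −0.26373.
Then c = 292.4 − a·162 − b·85 = 329.86.
At (176, -25): z = −16.3 + 6.6 + 329.86 = 320.1 m.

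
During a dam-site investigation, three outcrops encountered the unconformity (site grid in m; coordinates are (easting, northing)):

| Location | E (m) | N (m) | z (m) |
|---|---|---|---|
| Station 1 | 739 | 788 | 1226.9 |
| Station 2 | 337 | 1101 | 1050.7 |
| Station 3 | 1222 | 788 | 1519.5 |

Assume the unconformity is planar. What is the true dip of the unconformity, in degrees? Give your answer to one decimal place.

32.7°

Two edge vectors: Station 1→Station 2 = (-402, 313, -176.2), Station 1→Station 3 = (483, 0, 292.6).
Normal n = (Station 1→Station 2) × (Station 1→Station 3) = (91583.8, 32520.6, -151179).
So ∂z/∂E = −n_x/n_z = 0.60580 and ∂z/∂N = −n_y/n_z = 0.21511.
Gradient magnitude |∇z| = √(a² + b²) = √(0.36699 + 0.04627) = 0.64286.
True dip = arctan(0.64286) = 32.7°, dipping toward WSW (azimuth ≈ 250°).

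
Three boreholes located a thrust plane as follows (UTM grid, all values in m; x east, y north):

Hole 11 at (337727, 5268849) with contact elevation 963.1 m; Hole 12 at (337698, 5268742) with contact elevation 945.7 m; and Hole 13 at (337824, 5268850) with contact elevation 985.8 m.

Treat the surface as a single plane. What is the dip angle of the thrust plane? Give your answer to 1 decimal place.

14.2°

Two edge vectors: Hole 11→Hole 12 = (-29, -107, -17.4), Hole 11→Hole 13 = (97, 1, 22.7).
Normal n = (Hole 11→Hole 12) × (Hole 11→Hole 13) = (-2411.5, -1029.5, 10350).
So ∂z/∂x = −n_x/n_z = 0.23300 and ∂z/∂y = −n_y/n_z = 0.09947.
Gradient magnitude |∇z| = √(a² + b²) = √(0.05429 + 0.00989) = 0.25334.
True dip = arctan(0.25334) = 14.2°, dipping toward WSW (azimuth ≈ 247°).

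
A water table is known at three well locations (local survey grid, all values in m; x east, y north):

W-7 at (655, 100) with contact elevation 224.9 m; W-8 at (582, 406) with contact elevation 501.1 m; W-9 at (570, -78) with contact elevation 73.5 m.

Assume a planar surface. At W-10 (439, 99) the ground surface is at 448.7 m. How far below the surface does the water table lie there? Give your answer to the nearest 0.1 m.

209.0 m

Two edge vectors: W-7→W-8 = (-73, 306, 276.2), W-7→W-9 = (-85, -178, -151.4).
Normal n = (W-7→W-8) × (W-7→W-9) = (2835.2, -34529.2, 39004).
So ∂z/∂x = −n_x/n_z = −0.07269 and ∂z/∂y = −n_y/n_z = 0.88527.
Intercept c from W-7: 224.9 + 47.61 − 88.53 = 183.98.
At (439, 99): z_contact = −31.91 + 87.64 + 183.98 = 239.72 m.
Depth below ground = 448.7 − 239.72 = 209.0 m.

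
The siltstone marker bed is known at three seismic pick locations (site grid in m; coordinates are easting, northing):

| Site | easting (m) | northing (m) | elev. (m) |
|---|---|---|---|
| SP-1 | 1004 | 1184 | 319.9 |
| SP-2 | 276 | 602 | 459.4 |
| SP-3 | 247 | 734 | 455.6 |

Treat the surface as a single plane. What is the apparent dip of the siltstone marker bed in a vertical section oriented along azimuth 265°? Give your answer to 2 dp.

Let the plane be z = a·easting + b·northing + c.
SP-2−SP-1: −728a − 582b = 139.5;  SP-3−SP-1: −757a − 450b = 135.7.
Solving gives a = −0.14342, b = −0.06030.
Unit vector along 265° is (sin 265°, cos 265°) = (-0.9962, -0.0872).
Slope in that direction = a·(-0.9962) + b·(-0.0872) = 0.14813.
Apparent dip = arctan|0.14813| = 8.43° (true dip is 8.8°, so apparent ≤ true as expected).

8.43°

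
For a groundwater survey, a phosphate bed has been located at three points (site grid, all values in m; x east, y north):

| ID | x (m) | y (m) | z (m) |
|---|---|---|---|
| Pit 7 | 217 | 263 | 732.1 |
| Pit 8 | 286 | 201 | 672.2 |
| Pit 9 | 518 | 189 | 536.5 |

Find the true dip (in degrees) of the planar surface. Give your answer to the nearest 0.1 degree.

33.4°

Let the plane be z = a·x + b·y + c.
Pit 8−Pit 7: 69a − 62b = −59.9;  Pit 9−Pit 7: 301a − 74b = −195.6.
Solving gives a = −0.56762, b = 0.33443.
Gradient magnitude |∇z| = √(a² + b²) = √(0.32219 + 0.11184) = 0.65881.
True dip = arctan(0.65881) = 33.4°, dipping toward ESE (azimuth ≈ 121°).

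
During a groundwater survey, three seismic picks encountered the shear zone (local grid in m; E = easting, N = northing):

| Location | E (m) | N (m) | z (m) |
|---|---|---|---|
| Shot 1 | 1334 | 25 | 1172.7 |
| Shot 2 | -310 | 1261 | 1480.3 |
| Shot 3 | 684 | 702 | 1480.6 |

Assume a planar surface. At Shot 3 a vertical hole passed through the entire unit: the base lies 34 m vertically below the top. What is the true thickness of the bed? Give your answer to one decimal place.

22.5 m

Let the plane be z = a·E + b·N + c.
Shot 2−Shot 1: −1644a + 1236b = 307.6;  Shot 3−Shot 1: −650a + 677b = 307.9.
Solving gives a = 0.55661, b = 0.98921.
|∇z| = √(a²+b²) = 1.13505, so dip δ = arctan(1.13505) = 48.62°.
True thickness = vertical thickness × cos δ = 34 × cos 48.62° = 22.5 m.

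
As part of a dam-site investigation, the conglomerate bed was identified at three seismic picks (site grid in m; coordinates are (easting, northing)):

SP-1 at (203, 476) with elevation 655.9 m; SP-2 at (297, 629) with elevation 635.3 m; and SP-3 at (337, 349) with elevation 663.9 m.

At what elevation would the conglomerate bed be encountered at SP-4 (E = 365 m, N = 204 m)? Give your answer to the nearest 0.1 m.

678.4 m

Two edge vectors: SP-1→SP-2 = (94, 153, -20.6), SP-1→SP-3 = (134, -127, 8).
Normal n = (SP-1→SP-2) × (SP-1→SP-3) = (-1392.2, -3512.4, -32440).
So ∂z/∂E = −n_x/n_z = −0.04292 and ∂z/∂N = −n_y/n_z = −0.10827.
Intercept c from SP-1: 655.9 + 8.71 + 51.54 = 716.15.
At (365, 204): z = −15.7 − 22.1 + 716.15 = 678.4 m.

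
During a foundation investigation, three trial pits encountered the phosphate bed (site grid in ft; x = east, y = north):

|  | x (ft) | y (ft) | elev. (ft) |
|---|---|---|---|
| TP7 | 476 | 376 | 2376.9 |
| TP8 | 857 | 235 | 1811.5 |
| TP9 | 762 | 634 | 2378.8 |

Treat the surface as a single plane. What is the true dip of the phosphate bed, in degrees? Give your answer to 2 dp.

57.56°

Let the plane be z = a·x + b·y + c.
TP8−TP7: 381a − 141b = −565.4;  TP9−TP7: 286a + 258b = 1.9.
Solving gives a = −1.05036, b = 1.17172.
Gradient magnitude |∇z| = √(a² + b²) = √(1.10326 + 1.37292) = 1.57359.
True dip = arctan(1.57359) = 57.56°, dipping toward SE (azimuth ≈ 138°).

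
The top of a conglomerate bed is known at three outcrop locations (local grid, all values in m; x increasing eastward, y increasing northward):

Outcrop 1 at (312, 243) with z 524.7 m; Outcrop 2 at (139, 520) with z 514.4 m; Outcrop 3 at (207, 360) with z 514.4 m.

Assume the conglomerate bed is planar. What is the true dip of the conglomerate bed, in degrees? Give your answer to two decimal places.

11.45°

Let the plane be z = a·x + b·y + c.
Outcrop 2−Outcrop 1: −173a + 277b = −10.3;  Outcrop 3−Outcrop 1: −105a + 117b = −10.3.
Solving gives a = 0.18634, b = 0.07919.
Gradient magnitude |∇z| = √(a² + b²) = √(0.03472 + 0.00627) = 0.20247.
True dip = arctan(0.20247) = 11.45°, dipping toward WSW (azimuth ≈ 247°).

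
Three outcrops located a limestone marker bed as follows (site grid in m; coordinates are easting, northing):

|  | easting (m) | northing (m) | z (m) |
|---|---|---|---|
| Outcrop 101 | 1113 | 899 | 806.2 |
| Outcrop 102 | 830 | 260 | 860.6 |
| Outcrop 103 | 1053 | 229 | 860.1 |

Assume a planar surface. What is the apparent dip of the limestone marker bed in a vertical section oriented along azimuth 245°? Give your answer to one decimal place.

Let the plane be z = a·easting + b·northing + c.
Outcrop 102−Outcrop 101: −283a − 639b = 54.4;  Outcrop 103−Outcrop 101: −60a − 670b = 53.9.
Solving gives a = −0.01326, b = −0.07926.
Unit vector along 245° is (sin 245°, cos 245°) = (-0.9063, -0.4226).
Slope in that direction = a·(-0.9063) + b·(-0.4226) = 0.04551.
Apparent dip = arctan|0.04551| = 2.6° (true dip is 4.6°, so apparent ≤ true as expected).

2.6°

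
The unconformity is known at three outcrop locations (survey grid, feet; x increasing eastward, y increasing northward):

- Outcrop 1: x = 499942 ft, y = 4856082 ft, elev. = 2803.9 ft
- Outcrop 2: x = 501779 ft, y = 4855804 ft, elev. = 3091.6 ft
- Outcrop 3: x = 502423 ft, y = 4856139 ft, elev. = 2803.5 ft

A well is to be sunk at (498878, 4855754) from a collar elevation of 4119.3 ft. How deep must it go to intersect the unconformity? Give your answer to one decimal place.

Let the plane be z = a·x + b·y + c.
Outcrop 2−Outcrop 1: 1837a − 278b = 287.7;  Outcrop 3−Outcrop 1: 2481a + 57b = −0.4.
Solving gives a = 0.020502450, b = −0.899413665.
Then c = 2803.9 − a·499942 − b·4856082 = 4360180.38.
At (498878, 4855754): z_contact = 10228.22 − 4367331.50 + 4360180.38 = 3077.09 ft.
Depth below ground = 4119.3 − 3077.09 = 1042.2 ft.

1042.2 ft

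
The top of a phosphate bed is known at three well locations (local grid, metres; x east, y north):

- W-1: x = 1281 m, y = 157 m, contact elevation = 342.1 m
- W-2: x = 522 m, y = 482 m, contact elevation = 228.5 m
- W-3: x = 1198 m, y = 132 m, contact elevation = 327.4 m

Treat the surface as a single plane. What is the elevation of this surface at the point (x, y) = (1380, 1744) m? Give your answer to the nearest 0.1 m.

Two edge vectors: W-1→W-2 = (-759, 325, -113.6), W-1→W-3 = (-83, -25, -14.7).
Normal n = (W-1→W-2) × (W-1→W-3) = (-7617.5, -1728.5, 45950).
So ∂z/∂x = −n_x/n_z = 0.165778 and ∂z/∂y = −n_y/n_z = 0.037617.
Intercept c from W-1: 342.1 − 212.36 − 5.91 = 123.83.
At (1380, 1744): z = 228.8 + 65.6 + 123.83 = 418.2 m.

418.2 m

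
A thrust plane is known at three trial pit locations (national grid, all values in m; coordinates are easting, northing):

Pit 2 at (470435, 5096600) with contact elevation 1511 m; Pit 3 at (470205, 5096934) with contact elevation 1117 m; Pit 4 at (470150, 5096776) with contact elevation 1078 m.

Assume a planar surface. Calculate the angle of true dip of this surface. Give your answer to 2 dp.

Let the plane be z = a·easting + b·northing + c.
Pit 3−Pit 2: −230a + 334b = −394;  Pit 4−Pit 2: −285a + 176b = −433.
Solving gives a = 1.37595, b = −0.23213.
Gradient magnitude |∇z| = √(a² + b²) = √(1.89323 + 0.05389) = 1.39539.
True dip = arctan(1.39539) = 54.37°, dipping toward W (azimuth ≈ 280°).

54.37°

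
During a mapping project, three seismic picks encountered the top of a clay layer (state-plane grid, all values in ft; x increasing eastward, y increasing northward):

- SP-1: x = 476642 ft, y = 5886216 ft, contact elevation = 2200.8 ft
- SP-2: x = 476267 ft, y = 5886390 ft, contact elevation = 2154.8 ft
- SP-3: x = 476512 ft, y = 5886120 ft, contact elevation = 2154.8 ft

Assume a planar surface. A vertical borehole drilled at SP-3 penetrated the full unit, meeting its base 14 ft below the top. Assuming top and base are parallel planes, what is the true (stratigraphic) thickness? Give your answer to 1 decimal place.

Two edge vectors: SP-1→SP-2 = (-375, 174, -46), SP-1→SP-3 = (-130, -96, -46).
Normal n = (SP-1→SP-2) × (SP-1→SP-3) = (-12420, -11270, 58620).
So ∂z/∂x = −n_x/n_z = 0.21187 and ∂z/∂y = −n_y/n_z = 0.19226.
|∇z| = √(a²+b²) = 0.28610, so dip δ = arctan(0.28610) = 15.97°.
True thickness = vertical thickness × cos δ = 14 × cos 15.97° = 13.5 ft.

13.5 ft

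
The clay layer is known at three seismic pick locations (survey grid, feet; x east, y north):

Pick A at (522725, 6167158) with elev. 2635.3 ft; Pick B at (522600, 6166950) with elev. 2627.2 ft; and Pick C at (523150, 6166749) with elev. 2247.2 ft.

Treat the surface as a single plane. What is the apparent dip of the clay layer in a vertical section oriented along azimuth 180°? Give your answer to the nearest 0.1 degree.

Two edge vectors: Pick A→Pick B = (-125, -208, -8.1), Pick A→Pick C = (425, -409, -388.1).
Normal n = (Pick A→Pick B) × (Pick A→Pick C) = (77411.9, -51955, 139525).
So ∂z/∂x = −n_x/n_z = −0.55482 and ∂z/∂y = −n_y/n_z = 0.37237.
Unit vector along 180° is (sin 180°, cos 180°) = (0.0000, -1.0000).
Slope in that direction = a·(0.0000) + b·(-1.0000) = −0.37237.
Apparent dip = arctan|0.37237| = 20.4° (true dip is 33.8°, so apparent ≤ true as expected).

20.4°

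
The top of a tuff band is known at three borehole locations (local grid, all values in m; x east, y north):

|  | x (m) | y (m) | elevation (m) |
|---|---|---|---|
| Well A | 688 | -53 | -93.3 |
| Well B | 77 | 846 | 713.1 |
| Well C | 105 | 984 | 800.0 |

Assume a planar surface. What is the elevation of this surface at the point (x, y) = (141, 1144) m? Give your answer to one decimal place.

Let the plane be z = a·x + b·y + c.
Well B−Well A: −611a + 899b = 806.4;  Well C−Well A: −583a + 1037b = 893.3.
Solving gives a = −0.302860, b = 0.691160.
Then c = -93.3 − a·688 − b·-53 = 151.70.
At (141, 1144): z = −42.7 + 790.7 + 151.70 = 899.7 m.

899.7 m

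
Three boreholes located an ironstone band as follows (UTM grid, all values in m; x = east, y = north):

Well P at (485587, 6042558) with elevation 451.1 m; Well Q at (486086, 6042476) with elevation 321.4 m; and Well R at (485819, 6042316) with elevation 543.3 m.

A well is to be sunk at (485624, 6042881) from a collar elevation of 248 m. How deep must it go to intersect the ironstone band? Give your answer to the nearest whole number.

Let the plane be z = a·x + b·y + c.
Well Q−Well P: 499a − 82b = −129.7;  Well R−Well P: 232a − 242b = 92.2.
Solving gives a = −0.38283956, b = −0.74801148.
Then c = 451.1 − a·485587 − b·6042558 = 4706255.77.
At (485624, 6042881): z_contact = −185916.1 − 4520144.4 + 4706255.77 = 195.3 m.
Depth below ground = 248 − 195.3 = 53 m.

53 m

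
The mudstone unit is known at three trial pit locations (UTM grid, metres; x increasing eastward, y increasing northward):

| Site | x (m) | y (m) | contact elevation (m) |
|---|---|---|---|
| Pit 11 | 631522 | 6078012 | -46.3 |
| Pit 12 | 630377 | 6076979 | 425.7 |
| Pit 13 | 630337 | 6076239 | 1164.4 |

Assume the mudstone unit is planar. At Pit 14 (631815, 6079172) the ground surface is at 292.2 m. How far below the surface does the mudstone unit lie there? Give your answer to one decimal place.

1378.2 m

Two edge vectors: Pit 11→Pit 12 = (-1145, -1033, 472), Pit 11→Pit 13 = (-1185, -1773, 1210.7).
Normal n = (Pit 11→Pit 12) × (Pit 11→Pit 13) = (-413797.1, 826931.5, 805980).
So ∂z/∂x = −n_x/n_z = 0.513408645 and ∂z/∂y = −n_y/n_z = −1.025995062.
Intercept c from Pit 11: -46.3 − 324228.85 + 6236010.30 = 5911735.14.
At (631815, 6079172): z_contact = 324379.28 − 6237200.45 + 5911735.14 = -1086.03 m.
Depth below ground = 292.2 − (-1086.03) = 1378.2 m.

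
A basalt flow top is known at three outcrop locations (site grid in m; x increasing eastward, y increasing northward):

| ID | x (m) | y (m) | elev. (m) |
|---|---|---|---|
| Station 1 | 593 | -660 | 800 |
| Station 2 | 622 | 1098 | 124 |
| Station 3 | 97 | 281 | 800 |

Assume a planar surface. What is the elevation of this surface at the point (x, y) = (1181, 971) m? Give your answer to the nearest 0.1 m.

Let the plane be z = a·x + b·y + c.
Station 2−Station 1: 29a + 1758b = −676;  Station 3−Station 1: −496a + 941b = 0.
Solving gives a = −0.707380, b = −0.372859.
Then c = 800 − a·593 − b·-660 = 973.39.
At (1181, 971): z = −835.4 − 362.0 + 973.39 = -224.1 m.

-224.1 m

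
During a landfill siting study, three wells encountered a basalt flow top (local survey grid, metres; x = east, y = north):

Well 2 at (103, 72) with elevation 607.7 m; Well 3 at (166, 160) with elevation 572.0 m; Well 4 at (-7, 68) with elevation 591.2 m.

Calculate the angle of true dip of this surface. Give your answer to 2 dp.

28.95°

Two edge vectors: Well 2→Well 3 = (63, 88, -35.7), Well 2→Well 4 = (-110, -4, -16.5).
Normal n = (Well 2→Well 3) × (Well 2→Well 4) = (-1594.8, 4966.5, 9428).
So ∂z/∂x = −n_x/n_z = 0.16916 and ∂z/∂y = −n_y/n_z = −0.52678.
Gradient magnitude |∇z| = √(a² + b²) = √(0.02861 + 0.27750) = 0.55327.
True dip = arctan(0.55327) = 28.95°, dipping toward NNW (azimuth ≈ 342°).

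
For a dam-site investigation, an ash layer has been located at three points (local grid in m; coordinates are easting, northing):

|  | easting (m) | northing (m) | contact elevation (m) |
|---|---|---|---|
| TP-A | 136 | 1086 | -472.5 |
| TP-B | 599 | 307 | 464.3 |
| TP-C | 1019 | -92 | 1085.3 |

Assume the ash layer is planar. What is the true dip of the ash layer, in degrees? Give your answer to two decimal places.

Let the plane be z = a·easting + b·northing + c.
TP-B−TP-A: 463a − 779b = 936.8;  TP-C−TP-A: 883a − 1178b = 1557.8.
Solving gives a = 0.77207, b = −0.74369.
Gradient magnitude |∇z| = √(a² + b²) = √(0.59609 + 0.55307) = 1.07199.
True dip = arctan(1.07199) = 46.99°, dipping toward NW (azimuth ≈ 314°).

46.99°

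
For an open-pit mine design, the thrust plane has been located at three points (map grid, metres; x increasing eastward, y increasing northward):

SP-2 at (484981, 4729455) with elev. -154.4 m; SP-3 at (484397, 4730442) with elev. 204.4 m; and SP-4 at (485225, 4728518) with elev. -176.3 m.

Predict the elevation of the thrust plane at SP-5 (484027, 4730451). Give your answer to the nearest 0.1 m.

582.1 m

Let the plane be z = a·x + b·y + c.
SP-3−SP-2: −584a + 987b = 358.8;  SP-4−SP-2: 244a − 937b = −21.9.
Solving gives a = −1.026765128, b = −0.244002872.
Then c = -154.4 − a·484981 − b·4729455 = 1651807.78.
At (484027, 4730451): z = −496982.0 − 1154243.6 + 1651807.78 = 582.1 m.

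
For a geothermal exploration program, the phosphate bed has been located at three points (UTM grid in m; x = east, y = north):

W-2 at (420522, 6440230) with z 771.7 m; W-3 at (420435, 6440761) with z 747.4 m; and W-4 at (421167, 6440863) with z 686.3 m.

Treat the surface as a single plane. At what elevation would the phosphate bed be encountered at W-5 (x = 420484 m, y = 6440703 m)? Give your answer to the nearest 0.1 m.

747.1 m

Two edge vectors: W-2→W-3 = (-87, 531, -24.3), W-2→W-4 = (645, 633, -85.4).
Normal n = (W-2→W-3) × (W-2→W-4) = (-29965.5, -23103.3, -397566).
So ∂z/∂x = −n_x/n_z = −0.075372391 and ∂z/∂y = −n_y/n_z = −0.058111861.
Intercept c from W-2: 771.7 + 31695.75 + 374253.75 = 406721.20.
At (420484, 6440703): z = −31692.9 − 374281.2 + 406721.20 = 747.1 m.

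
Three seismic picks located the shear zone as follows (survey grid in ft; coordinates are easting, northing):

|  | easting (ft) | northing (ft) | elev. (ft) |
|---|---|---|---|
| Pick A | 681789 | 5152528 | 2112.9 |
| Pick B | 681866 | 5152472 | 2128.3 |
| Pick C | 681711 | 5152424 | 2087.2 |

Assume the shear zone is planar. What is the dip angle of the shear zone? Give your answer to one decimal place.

14.2°

Let the plane be z = a·easting + b·northing + c.
Pick B−Pick A: 77a − 56b = 15.4;  Pick C−Pick A: −78a − 104b = −25.7.
Solving gives a = 0.24570, b = 0.06284.
Gradient magnitude |∇z| = √(a² + b²) = √(0.06037 + 0.00395) = 0.25361.
True dip = arctan(0.25361) = 14.2°, dipping toward WSW (azimuth ≈ 256°).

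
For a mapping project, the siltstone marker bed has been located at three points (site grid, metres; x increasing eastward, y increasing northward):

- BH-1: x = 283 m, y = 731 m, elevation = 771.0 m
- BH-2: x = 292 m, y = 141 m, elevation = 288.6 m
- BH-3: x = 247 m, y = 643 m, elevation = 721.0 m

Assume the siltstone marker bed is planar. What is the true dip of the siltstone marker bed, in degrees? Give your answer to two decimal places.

44.99°

Let the plane be z = a·x + b·y + c.
BH-2−BH-1: 9a − 590b = −482.4;  BH-3−BH-1: −36a − 88b = −50.
Solving gives a = −0.58784, b = 0.80866.
Gradient magnitude |∇z| = √(a² + b²) = √(0.34555 + 0.65393) = 0.99974.
True dip = arctan(0.99974) = 44.99°, dipping toward SE (azimuth ≈ 144°).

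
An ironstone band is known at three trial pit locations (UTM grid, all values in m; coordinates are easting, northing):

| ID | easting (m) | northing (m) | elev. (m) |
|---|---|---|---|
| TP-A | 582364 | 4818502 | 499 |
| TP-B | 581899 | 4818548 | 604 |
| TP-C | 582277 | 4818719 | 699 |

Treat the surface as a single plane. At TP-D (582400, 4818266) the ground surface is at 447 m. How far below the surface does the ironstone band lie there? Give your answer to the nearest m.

Let the plane be z = a·easting + b·northing + c.
TP-B−TP-A: −465a + 46b = 105;  TP-C−TP-A: −87a + 217b = 200.
Solving gives a = −0.14019174, b = 0.86545308.
Then c = 499 − a·582364 − b·4818502 = −4088045.78.
At (582400, 4818266): z_contact = −81647.7 + 4169983.2 − 4088045.78 = 289.7 m.
Depth below ground = 447 − 289.7 = 157 m.

157 m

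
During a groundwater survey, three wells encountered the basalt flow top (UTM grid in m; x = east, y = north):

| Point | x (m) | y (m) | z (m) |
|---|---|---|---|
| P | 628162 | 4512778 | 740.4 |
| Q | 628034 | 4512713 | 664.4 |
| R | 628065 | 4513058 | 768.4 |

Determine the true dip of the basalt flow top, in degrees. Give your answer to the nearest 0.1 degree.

27.9°

Two edge vectors: P→Q = (-128, -65, -76), P→R = (-97, 280, 28).
Normal n = (P→Q) × (P→R) = (19460, 10956, -42145).
So ∂z/∂x = −n_x/n_z = 0.46174 and ∂z/∂y = −n_y/n_z = 0.25996.
Gradient magnitude |∇z| = √(a² + b²) = √(0.21320 + 0.06758) = 0.52989.
True dip = arctan(0.52989) = 27.9°, dipping toward WSW (azimuth ≈ 241°).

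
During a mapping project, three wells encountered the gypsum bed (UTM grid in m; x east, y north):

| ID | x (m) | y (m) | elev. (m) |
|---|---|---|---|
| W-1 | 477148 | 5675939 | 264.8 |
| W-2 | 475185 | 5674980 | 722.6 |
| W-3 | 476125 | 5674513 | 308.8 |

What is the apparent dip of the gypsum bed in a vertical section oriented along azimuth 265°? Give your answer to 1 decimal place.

Two edge vectors: W-1→W-2 = (-1963, -959, 457.8), W-1→W-3 = (-1023, -1426, 44).
Normal n = (W-1→W-2) × (W-1→W-3) = (610626.8, -381957.4, 1818181).
So ∂z/∂x = −n_x/n_z = −0.33584 and ∂z/∂y = −n_y/n_z = 0.21008.
Unit vector along 265° is (sin 265°, cos 265°) = (-0.9962, -0.0872).
Slope in that direction = a·(-0.9962) + b·(-0.0872) = 0.31626.
Apparent dip = arctan|0.31626| = 17.5° (true dip is 21.6°, so apparent ≤ true as expected).

17.5°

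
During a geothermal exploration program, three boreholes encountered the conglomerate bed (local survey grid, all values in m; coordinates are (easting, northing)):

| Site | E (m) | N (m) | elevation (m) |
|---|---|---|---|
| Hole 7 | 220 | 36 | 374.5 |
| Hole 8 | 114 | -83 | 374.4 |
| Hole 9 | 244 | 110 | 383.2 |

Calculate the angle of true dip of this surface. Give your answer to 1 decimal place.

Let the plane be z = a·E + b·N + c.
Hole 8−Hole 7: −106a − 119b = −0.1;  Hole 9−Hole 7: 24a + 74b = 8.7.
Solving gives a = −0.20607, b = 0.18440.
Gradient magnitude |∇z| = √(a² + b²) = √(0.04247 + 0.03400) = 0.27653.
True dip = arctan(0.27653) = 15.5°, dipping toward SE (azimuth ≈ 132°).

15.5°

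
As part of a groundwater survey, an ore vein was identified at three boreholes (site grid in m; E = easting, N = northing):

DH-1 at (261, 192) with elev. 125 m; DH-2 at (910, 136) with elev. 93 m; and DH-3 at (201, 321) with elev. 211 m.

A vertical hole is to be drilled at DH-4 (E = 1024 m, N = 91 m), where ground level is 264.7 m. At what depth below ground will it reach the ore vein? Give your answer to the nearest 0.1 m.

200.9 m

Two edge vectors: DH-1→DH-2 = (649, -56, -32), DH-1→DH-3 = (-60, 129, 86).
Normal n = (DH-1→DH-2) × (DH-1→DH-3) = (-688, -53894, 80361).
So ∂z/∂E = −n_x/n_z = 0.008561 and ∂z/∂N = −n_y/n_z = 0.670649.
Intercept c from DH-1: 125 − 2.23 − 128.76 = −6.00.
At (1024, 91): z_contact = 8.77 + 61.03 − 6.00 = 63.80 m.
Depth below ground = 264.7 − 63.80 = 200.9 m.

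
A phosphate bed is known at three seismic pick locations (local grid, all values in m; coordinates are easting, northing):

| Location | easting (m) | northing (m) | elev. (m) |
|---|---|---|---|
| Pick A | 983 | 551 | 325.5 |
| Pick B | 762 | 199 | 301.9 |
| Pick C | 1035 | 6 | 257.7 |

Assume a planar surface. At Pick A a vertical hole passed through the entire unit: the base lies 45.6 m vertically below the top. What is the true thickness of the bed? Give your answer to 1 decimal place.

Let the plane be z = a·easting + b·northing + c.
Pick B−Pick A: −221a − 352b = −23.6;  Pick C−Pick A: 52a − 545b = −67.8.
Solving gives a = −0.07931, b = 0.11684.
|∇z| = √(a²+b²) = 0.14121, so dip δ = arctan(0.14121) = 8.04°.
True thickness = vertical thickness × cos δ = 45.6 × cos 8.04° = 45.2 m.

45.2 m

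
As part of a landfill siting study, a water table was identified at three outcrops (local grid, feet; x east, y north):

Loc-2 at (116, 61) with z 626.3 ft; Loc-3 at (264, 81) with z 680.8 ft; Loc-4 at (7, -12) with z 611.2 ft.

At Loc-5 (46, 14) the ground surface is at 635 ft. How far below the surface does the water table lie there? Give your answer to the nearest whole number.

Let the plane be z = a·x + b·y + c.
Loc-3−Loc-2: 148a + 20b = 54.5;  Loc-4−Loc-2: −109a − 73b = −15.1.
Solving gives a = 0.42631, b = −0.42970.
Then c = 626.3 − a·116 − b·61 = 603.06.
At (46, 14): z_contact = 19.6 − 6.0 + 603.06 = 616.7 ft.
Depth below ground = 635 − 616.7 = 18 ft.

18 ft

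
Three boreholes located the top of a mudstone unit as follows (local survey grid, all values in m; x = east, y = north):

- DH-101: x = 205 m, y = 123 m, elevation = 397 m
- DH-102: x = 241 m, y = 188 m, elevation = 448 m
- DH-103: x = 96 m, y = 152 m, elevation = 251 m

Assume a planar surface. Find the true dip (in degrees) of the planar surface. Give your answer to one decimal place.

Two edge vectors: DH-101→DH-102 = (36, 65, 51), DH-101→DH-103 = (-109, 29, -146).
Normal n = (DH-101→DH-102) × (DH-101→DH-103) = (-10969, -303, 8129).
So ∂z/∂x = −n_x/n_z = 1.34937 and ∂z/∂y = −n_y/n_z = 0.03727.
Gradient magnitude |∇z| = √(a² + b²) = √(1.82079 + 0.00139) = 1.34988.
True dip = arctan(1.34988) = 53.5°, dipping toward W (azimuth ≈ 268°).

53.5°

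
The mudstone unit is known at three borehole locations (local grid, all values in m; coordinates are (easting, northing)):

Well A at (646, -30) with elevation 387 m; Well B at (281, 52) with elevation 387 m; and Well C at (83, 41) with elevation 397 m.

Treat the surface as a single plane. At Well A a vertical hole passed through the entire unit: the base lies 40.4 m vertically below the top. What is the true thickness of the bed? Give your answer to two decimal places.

Let the plane be z = a·E + b·N + c.
Well B−Well A: −365a + 82b = 0;  Well C−Well A: −563a + 71b = 10.
Solving gives a = −0.04049, b = −0.18024.
|∇z| = √(a²+b²) = 0.18473, so dip δ = arctan(0.18473) = 10.47°.
True thickness = vertical thickness × cos δ = 40.4 × cos 10.47° = 39.73 m.

39.73 m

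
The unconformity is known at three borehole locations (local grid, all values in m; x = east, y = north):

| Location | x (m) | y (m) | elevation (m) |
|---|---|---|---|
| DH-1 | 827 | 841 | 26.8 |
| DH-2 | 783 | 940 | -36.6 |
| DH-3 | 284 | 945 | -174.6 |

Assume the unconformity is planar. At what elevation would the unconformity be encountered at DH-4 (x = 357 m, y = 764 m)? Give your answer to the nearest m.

Two edge vectors: DH-1→DH-2 = (-44, 99, -63.4), DH-1→DH-3 = (-543, 104, -201.4).
Normal n = (DH-1→DH-2) × (DH-1→DH-3) = (-13345, 25564.6, 49181).
So ∂z/∂x = −n_x/n_z = 0.27134 and ∂z/∂y = −n_y/n_z = −0.51981.
Intercept c from DH-1: 26.8 − 224.40 + 437.16 = 239.56.
At (357, 764): z = 96.9 − 397.1 + 239.56 = -60.7 m.

-61 m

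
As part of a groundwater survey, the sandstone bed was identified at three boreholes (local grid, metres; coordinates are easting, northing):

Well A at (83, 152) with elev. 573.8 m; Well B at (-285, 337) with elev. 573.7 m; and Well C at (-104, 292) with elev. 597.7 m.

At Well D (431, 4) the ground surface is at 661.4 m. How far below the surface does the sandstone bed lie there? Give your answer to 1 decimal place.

Two edge vectors: Well A→Well B = (-368, 185, -0.1), Well A→Well C = (-187, 140, 23.9).
Normal n = (Well A→Well B) × (Well A→Well C) = (4435.5, 8813.9, -16925).
So ∂z/∂easting = −n_x/n_z = 0.26207 and ∂z/∂northing = −n_y/n_z = 0.52076.
Intercept c from Well A: 573.8 − 21.75 − 79.16 = 472.89.
At (431, 4): z_contact = 112.95 + 2.08 + 472.89 = 587.93 m.
Depth below ground = 661.4 − 587.93 = 73.5 m.

73.5 m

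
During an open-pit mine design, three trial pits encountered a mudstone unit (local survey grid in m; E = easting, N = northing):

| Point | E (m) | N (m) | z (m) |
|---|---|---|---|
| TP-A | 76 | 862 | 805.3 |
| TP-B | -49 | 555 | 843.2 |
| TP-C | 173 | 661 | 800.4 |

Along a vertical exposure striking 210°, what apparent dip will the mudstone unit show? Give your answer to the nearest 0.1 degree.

7.5°

Two edge vectors: TP-A→TP-B = (-125, -307, 37.9), TP-A→TP-C = (97, -201, -4.9).
Normal n = (TP-A→TP-B) × (TP-A→TP-C) = (9122.2, 3063.8, 54904).
So ∂z/∂E = −n_x/n_z = −0.16615 and ∂z/∂N = −n_y/n_z = −0.05580.
Unit vector along 210° is (sin 210°, cos 210°) = (-0.5000, -0.8660).
Slope in that direction = a·(-0.5000) + b·(-0.8660) = 0.13140.
Apparent dip = arctan|0.13140| = 7.5° (true dip is 9.9°, so apparent ≤ true as expected).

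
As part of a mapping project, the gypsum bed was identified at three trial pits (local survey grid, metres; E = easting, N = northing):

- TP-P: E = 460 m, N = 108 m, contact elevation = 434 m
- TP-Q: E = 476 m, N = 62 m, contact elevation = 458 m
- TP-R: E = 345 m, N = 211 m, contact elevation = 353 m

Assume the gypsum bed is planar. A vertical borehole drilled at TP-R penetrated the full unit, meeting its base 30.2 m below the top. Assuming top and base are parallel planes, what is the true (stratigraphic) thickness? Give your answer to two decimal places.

Two edge vectors: TP-P→TP-Q = (16, -46, 24), TP-P→TP-R = (-115, 103, -81).
Normal n = (TP-P→TP-Q) × (TP-P→TP-R) = (1254, -1464, -3642).
So ∂z/∂E = −n_x/n_z = 0.34432 and ∂z/∂N = −n_y/n_z = −0.40198.
|∇z| = √(a²+b²) = 0.52928, so dip δ = arctan(0.52928) = 27.89°.
True thickness = vertical thickness × cos δ = 30.2 × cos 27.89° = 26.69 m.

26.69 m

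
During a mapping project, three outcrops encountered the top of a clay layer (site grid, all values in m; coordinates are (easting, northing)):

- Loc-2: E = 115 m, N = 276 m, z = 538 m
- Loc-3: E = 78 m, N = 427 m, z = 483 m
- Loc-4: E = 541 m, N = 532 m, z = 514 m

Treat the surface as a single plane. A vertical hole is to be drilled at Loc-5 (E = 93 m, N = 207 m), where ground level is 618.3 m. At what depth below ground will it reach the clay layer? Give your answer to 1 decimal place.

Let the plane be z = a·E + b·N + c.
Loc-3−Loc-2: −37a + 151b = −55;  Loc-4−Loc-2: 426a + 256b = −24.
Solving gives a = 0.14168, b = −0.32952.
Then c = 538 − a·115 − b·276 = 612.65.
At (93, 207): z_contact = 13.18 − 68.21 + 612.65 = 557.62 m.
Depth below ground = 618.3 − 557.62 = 60.7 m.

60.7 m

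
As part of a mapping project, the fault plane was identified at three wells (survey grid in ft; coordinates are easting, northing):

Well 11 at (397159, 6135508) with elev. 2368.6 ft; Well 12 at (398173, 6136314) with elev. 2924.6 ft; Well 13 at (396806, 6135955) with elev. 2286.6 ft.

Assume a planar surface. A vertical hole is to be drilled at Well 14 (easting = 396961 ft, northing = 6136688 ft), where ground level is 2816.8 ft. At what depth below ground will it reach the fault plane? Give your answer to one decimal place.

Let the plane be z = a·easting + b·northing + c.
Well 12−Well 11: 1014a + 806b = 556;  Well 13−Well 11: −353a + 447b = −82.
Solving gives a = 0.426449220, b = 0.153325671.
Then c = 2368.6 − a·397159 − b·6135508 = −1107730.42.
At (396961, 6136688): z_contact = 169283.71 + 940911.80 − 1107730.42 = 2465.09 ft.
Depth below ground = 2816.8 − 2465.09 = 351.7 ft.

351.7 ft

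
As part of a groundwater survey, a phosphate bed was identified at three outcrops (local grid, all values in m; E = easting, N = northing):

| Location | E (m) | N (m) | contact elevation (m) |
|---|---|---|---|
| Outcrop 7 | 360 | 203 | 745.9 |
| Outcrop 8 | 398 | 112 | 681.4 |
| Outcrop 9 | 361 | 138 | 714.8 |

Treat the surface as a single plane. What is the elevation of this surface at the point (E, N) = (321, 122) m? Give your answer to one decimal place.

Two edge vectors: Outcrop 7→Outcrop 8 = (38, -91, -64.5), Outcrop 7→Outcrop 9 = (1, -65, -31.1).
Normal n = (Outcrop 7→Outcrop 8) × (Outcrop 7→Outcrop 9) = (-1362.4, 1117.3, -2379).
So ∂z/∂E = −n_x/n_z = −0.57268 and ∂z/∂N = −n_y/n_z = 0.46965.
Intercept c from Outcrop 7: 745.9 + 206.16 − 95.34 = 856.72.
At (321, 122): z = −183.8 + 57.3 + 856.72 = 730.2 m.

730.2 m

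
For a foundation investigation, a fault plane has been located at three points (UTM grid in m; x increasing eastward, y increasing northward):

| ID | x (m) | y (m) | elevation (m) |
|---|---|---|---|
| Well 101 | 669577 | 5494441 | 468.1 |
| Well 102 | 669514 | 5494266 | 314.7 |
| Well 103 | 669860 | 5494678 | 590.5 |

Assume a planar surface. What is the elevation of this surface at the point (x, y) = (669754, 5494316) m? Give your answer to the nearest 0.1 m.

Two edge vectors: Well 101→Well 102 = (-63, -175, -153.4), Well 101→Well 103 = (283, 237, 122.4).
Normal n = (Well 101→Well 102) × (Well 101→Well 103) = (14935.8, -35701, 34594).
So ∂z/∂x = −n_x/n_z = −0.431745389 and ∂z/∂y = −n_y/n_z = 1.031999769.
Intercept c from Well 101: 468.1 + 289086.78 − 5670261.84 = −5380706.96.
At (669754, 5494316): z = −289163.2 + 5670132.8 − 5380706.96 = 262.7 m.

262.7 m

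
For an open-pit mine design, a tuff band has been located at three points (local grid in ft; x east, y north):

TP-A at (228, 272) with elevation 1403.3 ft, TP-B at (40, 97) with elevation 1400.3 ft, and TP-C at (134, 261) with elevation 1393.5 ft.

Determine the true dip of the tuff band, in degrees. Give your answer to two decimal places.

9.06°

Let the plane be z = a·x + b·y + c.
TP-B−TP-A: −188a − 175b = −3;  TP-C−TP-A: −94a − 11b = −9.8.
Solving gives a = 0.11695, b = −0.10850.
Gradient magnitude |∇z| = √(a² + b²) = √(0.01368 + 0.01177) = 0.15953.
True dip = arctan(0.15953) = 9.06°, dipping toward NW (azimuth ≈ 313°).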